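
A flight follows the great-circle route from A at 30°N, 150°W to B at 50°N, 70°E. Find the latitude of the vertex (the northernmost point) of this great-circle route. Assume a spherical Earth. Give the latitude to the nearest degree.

The great circle lies in the plane with unit normal n̂ = (p₁ × p₂)/|p₁ × p₂|.
Here n̂_z ≈ -0.358; the vertex latitude is φ_max = arccos|n̂_z| ≈ 69.0°.
Check via Clairaut: cos φ_max = |cos φ₁| · sin C = cos(30.0°)·sin(24.4°) ≈ 0.358, again giving ≈ 69.0°.

≈ 69°N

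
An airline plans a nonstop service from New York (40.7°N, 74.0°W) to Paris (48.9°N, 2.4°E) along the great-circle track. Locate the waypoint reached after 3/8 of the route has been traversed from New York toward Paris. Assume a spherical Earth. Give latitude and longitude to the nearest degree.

From cos δ = sin φ₁ sin φ₂ + cos φ₁ cos φ₂ cos Δλ, the central angle is δ ≈ 0.917 rad (52.5°).
Interpolate at f = 3/8 with slerp weights a = sin((1−f)δ)/sin δ ≈ 0.683, b = sin(fδ)/sin δ ≈ 0.425.
p = a·p₁ + b·p₂ ≈ (0.422, -0.486, 0.765); φ = arcsin(p_z) ≈ 49.95°, λ = atan2(p_y, p_x) ≈ -49.06°.

≈ 50°N, 49°W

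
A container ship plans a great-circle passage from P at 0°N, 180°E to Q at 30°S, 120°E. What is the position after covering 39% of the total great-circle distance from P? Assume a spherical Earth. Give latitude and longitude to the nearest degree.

≈ 14°S, 159°E

Write both endpoints as unit vectors p₁, p₂ with components (cos φ cos λ, cos φ sin λ, sin φ).
The central angle between the endpoints is δ = arccos(p₁·p₂) ≈ 1.123 rad (64.3°).
Interpolate at f = 0.39 with slerp weights a = sin((1−f)δ)/sin δ ≈ 0.702, b = sin(fδ)/sin δ ≈ 0.470.
p = a·p₁ + b·p₂ ≈ (-0.906, 0.353, -0.235); φ = arcsin(p_z) ≈ -13.61°, λ = atan2(p_y, p_x) ≈ 158.71°.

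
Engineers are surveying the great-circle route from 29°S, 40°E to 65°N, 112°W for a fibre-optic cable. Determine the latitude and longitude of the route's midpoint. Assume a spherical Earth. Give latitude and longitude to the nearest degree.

From cos δ = sin φ₁ sin φ₂ + cos φ₁ cos φ₂ cos Δλ, the central angle is δ ≈ 2.443 rad (140.0°).
Interpolate at f = 1/2 with slerp weights a = sin((1−f)δ)/sin δ ≈ 1.461, b = sin(fδ)/sin δ ≈ 1.461.
p = a·p₁ + b·p₂ ≈ (0.748, 0.249, 0.616); φ = arcsin(p_z) ≈ 38.01°, λ = atan2(p_y, p_x) ≈ 18.41°.

≈ 38°N, 18°E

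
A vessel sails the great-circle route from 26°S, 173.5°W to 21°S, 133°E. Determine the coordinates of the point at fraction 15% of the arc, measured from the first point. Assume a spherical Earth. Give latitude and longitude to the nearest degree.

≈ 27°S, 178°E

From cos δ = sin φ₁ sin φ₂ + cos φ₁ cos φ₂ cos Δλ, the central angle is δ ≈ 0.855 rad (49.0°).
Interpolate at f = 0.15 with slerp weights a = sin((1−f)δ)/sin δ ≈ 0.881, b = sin(fδ)/sin δ ≈ 0.169.
p = a·p₁ + b·p₂ ≈ (-0.894, 0.026, -0.447); φ = arcsin(p_z) ≈ -26.54°, λ = atan2(p_y, p_x) ≈ 178.33°.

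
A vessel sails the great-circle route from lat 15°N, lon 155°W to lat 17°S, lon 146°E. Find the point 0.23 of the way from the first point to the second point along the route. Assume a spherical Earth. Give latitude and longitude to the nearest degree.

From cos δ = sin φ₁ sin φ₂ + cos φ₁ cos φ₂ cos Δλ, the central angle is δ ≈ 1.159 rad (66.4°).
Interpolate at f = 0.23 with slerp weights a = sin((1−f)δ)/sin δ ≈ 0.850, b = sin(fδ)/sin δ ≈ 0.287.
p = a·p₁ + b·p₂ ≈ (-0.972, -0.193, 0.136); φ = arcsin(p_z) ≈ 7.81°, λ = atan2(p_y, p_x) ≈ -168.76°.

≈ lat 8°N, lon 169°W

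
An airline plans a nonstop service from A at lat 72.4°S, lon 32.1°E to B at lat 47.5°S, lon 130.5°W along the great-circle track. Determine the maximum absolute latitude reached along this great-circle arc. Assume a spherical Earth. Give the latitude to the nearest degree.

≈ 86°S

The great circle lies in the plane with unit normal n̂ = (p₁ × p₂)/|p₁ × p₂|.
Here n̂_z ≈ -0.071; the vertex latitude is φ_max = arccos|n̂_z| ≈ 85.9°.
Check via Clairaut: cos φ_max = |cos φ₁| · sin C = cos(72.4°)·sin(166.4°) ≈ 0.071, again giving ≈ 85.9°.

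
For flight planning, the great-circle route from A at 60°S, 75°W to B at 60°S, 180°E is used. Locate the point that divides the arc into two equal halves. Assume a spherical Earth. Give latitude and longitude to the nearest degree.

Convert each endpoint to a unit vector on the sphere (x = cos φ cos λ, y = cos φ sin λ, z = sin φ).
The central angle between the endpoints is δ = arccos(p₁·p₂) ≈ 0.816 rad (46.7°).
Interpolate at f = 1/2 with slerp weights a = sin((1−f)δ)/sin δ ≈ 0.545, b = sin(fδ)/sin δ ≈ 0.545.
p = a·p₁ + b·p₂ ≈ (-0.202, -0.263, -0.943); φ = arcsin(p_z) ≈ -70.64°, λ = atan2(p_y, p_x) ≈ -127.50°.

≈ 71°S, 128°W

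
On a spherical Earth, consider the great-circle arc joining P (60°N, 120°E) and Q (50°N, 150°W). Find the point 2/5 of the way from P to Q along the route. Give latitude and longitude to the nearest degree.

≈ (64°N, 161°E)

Convert each endpoint to a unit vector on the sphere (x = cos φ cos λ, y = cos φ sin λ, z = sin φ).
The central angle between the endpoints is δ = arccos(p₁·p₂) ≈ 0.845 rad (48.4°).
Interpolate at f = 2/5 with slerp weights a = sin((1−f)δ)/sin δ ≈ 0.649, b = sin(fδ)/sin δ ≈ 0.443.
p = a·p₁ + b·p₂ ≈ (-0.409, 0.139, 0.902); φ = arcsin(p_z) ≈ 64.41°, λ = atan2(p_y, p_x) ≈ 161.28°.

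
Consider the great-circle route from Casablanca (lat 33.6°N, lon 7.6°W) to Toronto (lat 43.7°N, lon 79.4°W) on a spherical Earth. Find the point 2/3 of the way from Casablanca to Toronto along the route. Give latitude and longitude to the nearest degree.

The haversine formula gives a central angle δ ≈ 0.964 rad (55.2°) between the endpoints.
Interpolate at f = 2/3 with slerp weights a = sin((1−f)δ)/sin δ ≈ 0.384, b = sin(fδ)/sin δ ≈ 0.730.
p = a·p₁ + b·p₂ ≈ (0.414, -0.561, 0.717); φ = arcsin(p_z) ≈ 45.79°, λ = atan2(p_y, p_x) ≈ -53.54°.

≈ lat 46°N, lon 54°W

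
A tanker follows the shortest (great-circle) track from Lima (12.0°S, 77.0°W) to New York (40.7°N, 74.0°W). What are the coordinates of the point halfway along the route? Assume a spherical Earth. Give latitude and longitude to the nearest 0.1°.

≈ (14.4°N, 75.7°W)

Convert each endpoint to a unit vector on the sphere (x = cos φ cos λ, y = cos φ sin λ, z = sin φ).
The central angle between the endpoints is δ = arccos(p₁·p₂) ≈ 0.921 rad (52.8°).
Interpolate at f = 1/2 with slerp weights a = sin((1−f)δ)/sin δ ≈ 0.558, b = sin(fδ)/sin δ ≈ 0.558.
p = a·p₁ + b·p₂ ≈ (0.239, -0.939, 0.248); φ = arcsin(p_z) ≈ 14.35°, λ = atan2(p_y, p_x) ≈ -75.69°.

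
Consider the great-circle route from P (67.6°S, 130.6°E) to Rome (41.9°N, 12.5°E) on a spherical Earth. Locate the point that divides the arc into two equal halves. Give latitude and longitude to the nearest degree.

≈ (21°S, 43°E)

Write both endpoints as unit vectors p₁, p₂ with components (cos φ cos λ, cos φ sin λ, sin φ).
The central angle between the endpoints is δ = arccos(p₁·p₂) ≈ 2.420 rad (138.7°).
Interpolate at f = 1/2 with slerp weights a = sin((1−f)δ)/sin δ ≈ 1.417, b = sin(fδ)/sin δ ≈ 1.417.
p = a·p₁ + b·p₂ ≈ (0.678, 0.638, -0.364); φ = arcsin(p_z) ≈ -21.33°, λ = atan2(p_y, p_x) ≈ 43.26°.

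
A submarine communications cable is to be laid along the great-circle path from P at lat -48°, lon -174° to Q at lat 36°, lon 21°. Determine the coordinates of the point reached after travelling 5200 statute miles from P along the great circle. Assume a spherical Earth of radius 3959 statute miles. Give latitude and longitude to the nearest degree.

≈ lat -38°, lon 73°

From cos δ = sin φ₁ sin φ₂ + cos φ₁ cos φ₂ cos Δλ, the central angle is δ ≈ 2.857 rad (163.7°). The total great-circle distance is δ·R ≈ 2.857 × 3959 ≈ 11310 mi, so the target fraction is f = 5200/11310 ≈ 0.460.
Interpolate at f ≈ 0.460 with slerp weights a = sin((1−f)δ)/sin δ ≈ 3.557, b = sin(fδ)/sin δ ≈ 3.441.
p = a·p₁ + b·p₂ ≈ (0.232, 0.749, -0.621); φ = arcsin(p_z) ≈ -38.37°, λ = atan2(p_y, p_x) ≈ 72.79°.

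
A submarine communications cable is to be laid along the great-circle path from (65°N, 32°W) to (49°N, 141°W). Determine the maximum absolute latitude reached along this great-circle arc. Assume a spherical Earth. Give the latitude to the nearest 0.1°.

The great circle lies in the plane with unit normal n̂ = (p₁ × p₂)/|p₁ × p₂|.
Here n̂_z ≈ -0.326; the vertex latitude is φ_max = arccos|n̂_z| ≈ 71.0°.
Check via Clairaut: cos φ_max = |cos φ₁| · sin C = cos(65.0°)·sin(50.4°) ≈ 0.326, again giving ≈ 71.0°.

≈ 71.0°N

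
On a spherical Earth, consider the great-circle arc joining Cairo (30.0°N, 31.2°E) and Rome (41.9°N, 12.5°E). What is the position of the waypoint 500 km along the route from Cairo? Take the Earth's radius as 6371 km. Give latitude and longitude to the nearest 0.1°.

From cos δ = sin φ₁ sin φ₂ + cos φ₁ cos φ₂ cos Δλ, the central angle is δ ≈ 0.335 rad (19.2°). The total great-circle distance is δ·R ≈ 0.335 × 6371 ≈ 2133 km, so the target fraction is f = 500/2133 ≈ 0.234.
Interpolate at f ≈ 0.234 with slerp weights a = sin((1−f)δ)/sin δ ≈ 0.772, b = sin(fδ)/sin δ ≈ 0.239.
p = a·p₁ + b·p₂ ≈ (0.745, 0.385, 0.545); φ = arcsin(p_z) ≈ 33.03°, λ = atan2(p_y, p_x) ≈ 27.31°.

≈ 33.0°N, 27.3°E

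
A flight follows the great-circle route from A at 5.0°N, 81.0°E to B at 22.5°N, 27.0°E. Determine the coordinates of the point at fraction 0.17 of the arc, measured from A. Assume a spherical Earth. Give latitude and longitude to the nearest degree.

≈ 9°N, 72°E

From cos δ = sin φ₁ sin φ₂ + cos φ₁ cos φ₂ cos Δλ, the central angle is δ ≈ 0.959 rad (54.9°).
Interpolate at f = 0.17 with slerp weights a = sin((1−f)δ)/sin δ ≈ 0.873, b = sin(fδ)/sin δ ≈ 0.198.
p = a·p₁ + b·p₂ ≈ (0.299, 0.942, 0.152); φ = arcsin(p_z) ≈ 8.74°, λ = atan2(p_y, p_x) ≈ 72.38°.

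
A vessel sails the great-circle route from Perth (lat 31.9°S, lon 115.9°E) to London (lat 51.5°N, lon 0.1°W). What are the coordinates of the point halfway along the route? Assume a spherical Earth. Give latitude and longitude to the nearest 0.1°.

From cos δ = sin φ₁ sin φ₂ + cos φ₁ cos φ₂ cos Δλ, the central angle is δ ≈ 2.272 rad (130.2°).
Interpolate at f = 1/2 with slerp weights a = sin((1−f)δ)/sin δ ≈ 1.187, b = sin(fδ)/sin δ ≈ 1.187.
p = a·p₁ + b·p₂ ≈ (0.299, 0.905, 0.302); φ = arcsin(p_z) ≈ 17.56°, λ = atan2(p_y, p_x) ≈ 71.74°.

≈ lat 17.6°N, lon 71.7°E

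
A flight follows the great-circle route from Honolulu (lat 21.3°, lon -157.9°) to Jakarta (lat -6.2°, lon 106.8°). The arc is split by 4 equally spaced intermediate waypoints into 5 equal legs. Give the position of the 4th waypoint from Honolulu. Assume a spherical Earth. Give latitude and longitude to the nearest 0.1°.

Write both endpoints as unit vectors p₁, p₂ with components (cos φ cos λ, cos φ sin λ, sin φ).
The central angle between the endpoints is δ = arccos(p₁·p₂) ≈ 1.696 rad (97.2°).
Interpolate at f = 4/5 with slerp weights a = sin((1−f)δ)/sin δ ≈ 0.335, b = sin(fδ)/sin δ ≈ 0.985.
p = a·p₁ + b·p₂ ≈ (-0.572, 0.820, 0.015); φ = arcsin(p_z) ≈ 0.89°, λ = atan2(p_y, p_x) ≈ 124.93°.

≈ lat 0.9°, lon 124.9°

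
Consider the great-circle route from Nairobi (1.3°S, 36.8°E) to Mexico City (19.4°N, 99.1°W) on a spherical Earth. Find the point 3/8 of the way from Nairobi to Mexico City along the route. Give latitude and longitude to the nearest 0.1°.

≈ 18.5°N, 9.9°W

The haversine formula gives a central angle δ ≈ 2.325 rad (133.2°) between the endpoints.
Interpolate at f = 3/8 with slerp weights a = sin((1−f)δ)/sin δ ≈ 1.363, b = sin(fδ)/sin δ ≈ 1.050.
p = a·p₁ + b·p₂ ≈ (0.934, -0.162, 0.318); φ = arcsin(p_z) ≈ 18.54°, λ = atan2(p_y, p_x) ≈ -9.85°.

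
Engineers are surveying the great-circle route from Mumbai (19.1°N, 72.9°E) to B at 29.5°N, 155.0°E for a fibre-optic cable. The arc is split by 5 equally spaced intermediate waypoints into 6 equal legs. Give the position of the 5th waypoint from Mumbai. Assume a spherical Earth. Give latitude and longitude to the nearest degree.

Convert each endpoint to a unit vector on the sphere (x = cos φ cos λ, y = cos φ sin λ, z = sin φ).
The central angle between the endpoints is δ = arccos(p₁·p₂) ≈ 1.293 rad (74.1°).
Interpolate at f = 5/6 with slerp weights a = sin((1−f)δ)/sin δ ≈ 0.222, b = sin(fδ)/sin δ ≈ 0.916.
p = a·p₁ + b·p₂ ≈ (-0.661, 0.538, 0.524); φ = arcsin(p_z) ≈ 31.59°, λ = atan2(p_y, p_x) ≈ 140.86°.

≈ 32°N, 141°E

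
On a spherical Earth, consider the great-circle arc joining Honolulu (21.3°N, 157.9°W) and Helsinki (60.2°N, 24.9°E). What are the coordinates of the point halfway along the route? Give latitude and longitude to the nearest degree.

Write both endpoints as unit vectors p₁, p₂ with components (cos φ cos λ, cos φ sin λ, sin φ).
The central angle between the endpoints is δ = arccos(p₁·p₂) ≈ 1.719 rad (98.5°).
Interpolate at f = 1/2 with slerp weights a = sin((1−f)δ)/sin δ ≈ 0.766, b = sin(fδ)/sin δ ≈ 0.766.
p = a·p₁ + b·p₂ ≈ (-0.316, -0.108, 0.943); φ = arcsin(p_z) ≈ 70.50°, λ = atan2(p_y, p_x) ≈ -161.09°.

≈ 70°N, 161°W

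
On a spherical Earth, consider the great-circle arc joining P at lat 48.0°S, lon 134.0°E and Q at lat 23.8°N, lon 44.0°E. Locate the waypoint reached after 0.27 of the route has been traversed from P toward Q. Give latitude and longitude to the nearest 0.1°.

Write both endpoints as unit vectors p₁, p₂ with components (cos φ cos λ, cos φ sin λ, sin φ).
The central angle between the endpoints is δ = arccos(p₁·p₂) ≈ 1.875 rad (107.5°).
Interpolate at f = 0.27 with slerp weights a = sin((1−f)δ)/sin δ ≈ 1.027, b = sin(fδ)/sin δ ≈ 0.508.
p = a·p₁ + b·p₂ ≈ (-0.143, 0.817, -0.558); φ = arcsin(p_z) ≈ -33.92°, λ = atan2(p_y, p_x) ≈ 99.91°.

≈ lat 33.9°S, lon 99.9°E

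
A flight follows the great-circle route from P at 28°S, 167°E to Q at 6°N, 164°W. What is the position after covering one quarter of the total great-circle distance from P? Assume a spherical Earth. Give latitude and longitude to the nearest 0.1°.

From cos δ = sin φ₁ sin φ₂ + cos φ₁ cos φ₂ cos Δλ, the central angle is δ ≈ 0.769 rad (44.0°).
Interpolate at f = 1/4 with slerp weights a = sin((1−f)δ)/sin δ ≈ 0.784, b = sin(fδ)/sin δ ≈ 0.275.
p = a·p₁ + b·p₂ ≈ (-0.937, 0.080, -0.339); φ = arcsin(p_z) ≈ -19.84°, λ = atan2(p_y, p_x) ≈ 175.10°.

≈ 19.8°S, 175.1°E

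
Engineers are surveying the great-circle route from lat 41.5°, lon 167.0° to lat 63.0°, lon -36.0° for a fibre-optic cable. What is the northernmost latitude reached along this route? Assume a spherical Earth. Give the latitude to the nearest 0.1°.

≈ 82.1°

The great circle lies in the plane with unit normal n̂ = (p₁ × p₂)/|p₁ × p₂|.
Here n̂_z ≈ +0.138; the vertex latitude is φ_max = arccos|n̂_z| ≈ 82.1°.
Check via Clairaut: cos φ_max = |cos φ₁| · sin C = cos(41.5°)·sin(10.6°) ≈ 0.138, again giving ≈ 82.1°.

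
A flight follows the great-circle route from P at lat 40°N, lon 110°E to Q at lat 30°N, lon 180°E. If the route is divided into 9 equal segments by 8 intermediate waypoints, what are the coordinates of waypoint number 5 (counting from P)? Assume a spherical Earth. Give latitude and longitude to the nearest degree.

≈ lat 40°N, lon 151°E

Convert each endpoint to a unit vector on the sphere (x = cos φ cos λ, y = cos φ sin λ, z = sin φ).
The central angle between the endpoints is δ = arccos(p₁·p₂) ≈ 0.990 rad (56.7°).
Interpolate at f = 5/9 with slerp weights a = sin((1−f)δ)/sin δ ≈ 0.510, b = sin(fδ)/sin δ ≈ 0.625.
p = a·p₁ + b·p₂ ≈ (-0.675, 0.367, 0.640); φ = arcsin(p_z) ≈ 39.80°, λ = atan2(p_y, p_x) ≈ 151.48°.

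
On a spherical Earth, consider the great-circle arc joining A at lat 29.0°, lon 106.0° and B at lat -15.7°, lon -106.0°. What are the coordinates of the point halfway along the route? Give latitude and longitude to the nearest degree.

≈ lat 23°, lon -171°

Write both endpoints as unit vectors p₁, p₂ with components (cos φ cos λ, cos φ sin λ, sin φ).
The central angle between the endpoints is δ = arccos(p₁·p₂) ≈ 2.578 rad (147.7°).
Interpolate at f = 1/2 with slerp weights a = sin((1−f)δ)/sin δ ≈ 1.797, b = sin(fδ)/sin δ ≈ 1.797.
p = a·p₁ + b·p₂ ≈ (-0.910, -0.152, 0.385); φ = arcsin(p_z) ≈ 22.65°, λ = atan2(p_y, p_x) ≈ -170.51°.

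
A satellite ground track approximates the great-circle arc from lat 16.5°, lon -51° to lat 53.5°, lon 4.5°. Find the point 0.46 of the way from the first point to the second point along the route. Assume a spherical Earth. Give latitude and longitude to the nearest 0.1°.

≈ lat 36.5°, lon -32.3°

The haversine formula gives a central angle δ ≈ 0.987 rad (56.5°) between the endpoints.
Interpolate at f = 0.46 with slerp weights a = sin((1−f)δ)/sin δ ≈ 0.609, b = sin(fδ)/sin δ ≈ 0.526.
p = a·p₁ + b·p₂ ≈ (0.679, -0.429, 0.595); φ = arcsin(p_z) ≈ 36.55°, λ = atan2(p_y, p_x) ≈ -32.29°.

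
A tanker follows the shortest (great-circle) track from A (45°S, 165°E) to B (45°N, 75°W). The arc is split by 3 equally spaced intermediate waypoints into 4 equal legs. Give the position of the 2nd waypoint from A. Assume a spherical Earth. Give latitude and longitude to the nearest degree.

≈ (0°N, 135°W)

The haversine formula gives a central angle δ ≈ 2.419 rad (138.6°) between the endpoints.
Interpolate at f = 2/4 with slerp weights a = sin((1−f)δ)/sin δ ≈ 1.414, b = sin(fδ)/sin δ ≈ 1.414.
p = a·p₁ + b·p₂ ≈ (-0.707, -0.707, 0.000); φ = arcsin(p_z) ≈ 0.00°, λ = atan2(p_y, p_x) ≈ -135.00°.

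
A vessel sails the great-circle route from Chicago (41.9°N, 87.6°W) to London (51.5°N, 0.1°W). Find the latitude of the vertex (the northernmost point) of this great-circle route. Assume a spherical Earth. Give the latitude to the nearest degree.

≈ 57°N

The great circle lies in the plane with unit normal n̂ = (p₁ × p₂)/|p₁ × p₂|.
Here n̂_z ≈ +0.551; the vertex latitude is φ_max = arccos|n̂_z| ≈ 56.6°.
Check via Clairaut: cos φ_max = |cos φ₁| · sin C = cos(41.9°)·sin(47.8°) ≈ 0.551, again giving ≈ 56.6°.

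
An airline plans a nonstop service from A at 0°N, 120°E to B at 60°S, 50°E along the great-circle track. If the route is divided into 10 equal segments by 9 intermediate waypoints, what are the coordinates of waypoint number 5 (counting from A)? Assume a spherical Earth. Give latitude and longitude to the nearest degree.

≈ 34°S, 98°E

The haversine formula gives a central angle δ ≈ 1.399 rad (80.2°) between the endpoints.
Interpolate at f = 5/10 with slerp weights a = sin((1−f)δ)/sin δ ≈ 0.653, b = sin(fδ)/sin δ ≈ 0.653.
p = a·p₁ + b·p₂ ≈ (-0.117, 0.816, -0.566); φ = arcsin(p_z) ≈ -34.46°, λ = atan2(p_y, p_x) ≈ 98.14°.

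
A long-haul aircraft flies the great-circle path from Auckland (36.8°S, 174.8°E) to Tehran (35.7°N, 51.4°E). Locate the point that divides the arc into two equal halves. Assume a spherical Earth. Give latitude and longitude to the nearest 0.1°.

Convert each endpoint to a unit vector on the sphere (x = cos φ cos λ, y = cos φ sin λ, z = sin φ).
The central angle between the endpoints is δ = arccos(p₁·p₂) ≈ 2.357 rad (135.0°).
Interpolate at f = 1/2 with slerp weights a = sin((1−f)δ)/sin δ ≈ 1.307, b = sin(fδ)/sin δ ≈ 1.307.
p = a·p₁ + b·p₂ ≈ (-0.380, 0.925, -0.020); φ = arcsin(p_z) ≈ -1.16°, λ = atan2(p_y, p_x) ≈ 112.35°.

≈ (1.2°S, 112.4°E)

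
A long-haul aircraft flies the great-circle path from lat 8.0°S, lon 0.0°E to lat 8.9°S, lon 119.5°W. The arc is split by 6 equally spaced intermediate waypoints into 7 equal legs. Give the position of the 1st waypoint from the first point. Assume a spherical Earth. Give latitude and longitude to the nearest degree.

From cos δ = sin φ₁ sin φ₂ + cos φ₁ cos φ₂ cos Δλ, the central angle is δ ≈ 2.049 rad (117.4°).
Interpolate at f = 1/7 with slerp weights a = sin((1−f)δ)/sin δ ≈ 1.107, b = sin(fδ)/sin δ ≈ 0.325.
p = a·p₁ + b·p₂ ≈ (0.938, -0.279, -0.204); φ = arcsin(p_z) ≈ -11.79°, λ = atan2(p_y, p_x) ≈ -16.59°.

≈ lat 12°S, lon 17°W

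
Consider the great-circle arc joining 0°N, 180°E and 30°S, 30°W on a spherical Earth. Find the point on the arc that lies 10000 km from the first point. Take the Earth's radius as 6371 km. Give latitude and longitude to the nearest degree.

Write both endpoints as unit vectors p₁, p₂ with components (cos φ cos λ, cos φ sin λ, sin φ).
The central angle between the endpoints is δ = arccos(p₁·p₂) ≈ 2.419 rad (138.6°). The total great-circle distance is δ·R ≈ 2.419 × 6371 ≈ 15411 km, so the target fraction is f = 10000/15411 ≈ 0.649.
Interpolate at f ≈ 0.649 with slerp weights a = sin((1−f)δ)/sin δ ≈ 1.135, b = sin(fδ)/sin δ ≈ 1.512.
p = a·p₁ + b·p₂ ≈ (-0.001, -0.655, -0.756); φ = arcsin(p_z) ≈ -49.11°, λ = atan2(p_y, p_x) ≈ -90.10°.

≈ 49°S, 90°W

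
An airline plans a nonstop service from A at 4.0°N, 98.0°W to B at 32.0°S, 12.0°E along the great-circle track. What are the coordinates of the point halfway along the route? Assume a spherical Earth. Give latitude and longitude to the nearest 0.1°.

≈ 23.4°S, 49.6°W

The haversine formula gives a central angle δ ≈ 1.903 rad (109.0°) between the endpoints.
Interpolate at f = 1/2 with slerp weights a = sin((1−f)δ)/sin δ ≈ 0.861, b = sin(fδ)/sin δ ≈ 0.861.
p = a·p₁ + b·p₂ ≈ (0.595, -0.699, -0.396); φ = arcsin(p_z) ≈ -23.36°, λ = atan2(p_y, p_x) ≈ -49.60°.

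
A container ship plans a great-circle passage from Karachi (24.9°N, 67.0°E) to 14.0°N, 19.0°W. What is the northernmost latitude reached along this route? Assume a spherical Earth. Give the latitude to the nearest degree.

The great circle lies in the plane with unit normal n̂ = (p₁ × p₂)/|p₁ × p₂|.
Here n̂_z ≈ -0.890; the vertex latitude is φ_max = arccos|n̂_z| ≈ 27.1°.

≈ 27°N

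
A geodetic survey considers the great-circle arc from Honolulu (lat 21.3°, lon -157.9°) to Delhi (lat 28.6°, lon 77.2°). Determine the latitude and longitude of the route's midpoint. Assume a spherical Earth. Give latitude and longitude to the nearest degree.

Convert each endpoint to a unit vector on the sphere (x = cos φ cos λ, y = cos φ sin λ, z = sin φ).
The central angle between the endpoints is δ = arccos(p₁·p₂) ≈ 1.869 rad (107.1°).
Interpolate at f = 1/2 with slerp weights a = sin((1−f)δ)/sin δ ≈ 0.842, b = sin(fδ)/sin δ ≈ 0.842.
p = a·p₁ + b·p₂ ≈ (-0.563, 0.426, 0.709); φ = arcsin(p_z) ≈ 45.12°, λ = atan2(p_y, p_x) ≈ 142.91°.

≈ lat 45°, lon 143°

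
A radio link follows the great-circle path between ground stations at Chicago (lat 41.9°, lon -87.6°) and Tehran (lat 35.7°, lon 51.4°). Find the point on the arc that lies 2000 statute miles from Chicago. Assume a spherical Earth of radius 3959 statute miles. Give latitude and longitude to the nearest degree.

≈ lat 63°, lon -53°

Convert each endpoint to a unit vector on the sphere (x = cos φ cos λ, y = cos φ sin λ, z = sin φ).
The central angle between the endpoints is δ = arccos(p₁·p₂) ≈ 1.637 rad (93.8°). The total great-circle distance is δ·R ≈ 1.637 × 3959 ≈ 6482 mi, so the target fraction is f = 2000/6482 ≈ 0.309.
Interpolate at f ≈ 0.309 with slerp weights a = sin((1−f)δ)/sin δ ≈ 0.907, b = sin(fδ)/sin δ ≈ 0.485.
p = a·p₁ + b·p₂ ≈ (0.274, -0.367, 0.889); φ = arcsin(p_z) ≈ 62.75°, λ = atan2(p_y, p_x) ≈ -53.25°.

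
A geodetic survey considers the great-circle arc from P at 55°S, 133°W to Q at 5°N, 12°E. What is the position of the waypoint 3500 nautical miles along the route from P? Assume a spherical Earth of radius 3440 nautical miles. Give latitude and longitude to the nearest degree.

Convert each endpoint to a unit vector on the sphere (x = cos φ cos λ, y = cos φ sin λ, z = sin φ).
The central angle between the endpoints is δ = arccos(p₁·p₂) ≈ 2.141 rad (122.6°). The total great-circle distance is δ·R ≈ 2.141 × 3440 ≈ 7364 nmi, so the target fraction is f = 3500/7364 ≈ 0.475.
Interpolate at f ≈ 0.475 with slerp weights a = sin((1−f)δ)/sin δ ≈ 1.071, b = sin(fδ)/sin δ ≈ 1.010.
p = a·p₁ + b·p₂ ≈ (0.566, -0.240, -0.789); φ = arcsin(p_z) ≈ -52.09°, λ = atan2(p_y, p_x) ≈ -22.97°.

≈ 52°S, 23°W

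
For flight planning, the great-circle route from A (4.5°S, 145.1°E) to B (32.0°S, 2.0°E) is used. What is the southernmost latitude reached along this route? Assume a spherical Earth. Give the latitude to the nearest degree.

≈ 49°S

The great circle lies in the plane with unit normal n̂ = (p₁ × p₂)/|p₁ × p₂|.
Here n̂_z ≈ -0.657; the vertex latitude is φ_max = arccos|n̂_z| ≈ 48.9°.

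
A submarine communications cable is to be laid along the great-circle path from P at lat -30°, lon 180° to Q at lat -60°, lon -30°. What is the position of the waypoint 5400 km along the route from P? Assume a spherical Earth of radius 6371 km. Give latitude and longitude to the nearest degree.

The haversine formula gives a central angle δ ≈ 1.513 rad (86.7°) between the endpoints. The total great-circle distance is δ·R ≈ 1.513 × 6371 ≈ 9638 km, so the target fraction is f = 5400/9638 ≈ 0.560.
Interpolate at f ≈ 0.560 with slerp weights a = sin((1−f)δ)/sin δ ≈ 0.618, b = sin(fδ)/sin δ ≈ 0.751.
p = a·p₁ + b·p₂ ≈ (-0.210, -0.188, -0.959); φ = arcsin(p_z) ≈ -73.63°, λ = atan2(p_y, p_x) ≈ -138.23°.

≈ lat -74°, lon -138°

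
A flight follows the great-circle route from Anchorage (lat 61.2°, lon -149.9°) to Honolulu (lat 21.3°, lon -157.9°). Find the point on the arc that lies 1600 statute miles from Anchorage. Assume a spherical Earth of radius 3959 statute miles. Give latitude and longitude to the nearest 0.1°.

Convert each endpoint to a unit vector on the sphere (x = cos φ cos λ, y = cos φ sin λ, z = sin φ).
The central angle between the endpoints is δ = arccos(p₁·p₂) ≈ 0.703 rad (40.3°). The total great-circle distance is δ·R ≈ 0.703 × 3959 ≈ 2784 mi, so the target fraction is f = 1600/2784 ≈ 0.575.
Interpolate at f ≈ 0.575 with slerp weights a = sin((1−f)δ)/sin δ ≈ 0.456, b = sin(fδ)/sin δ ≈ 0.608.
p = a·p₁ + b·p₂ ≈ (-0.715, -0.323, 0.620); φ = arcsin(p_z) ≈ 38.32°, λ = atan2(p_y, p_x) ≈ -155.67°.

≈ lat 38.3°, lon -155.7°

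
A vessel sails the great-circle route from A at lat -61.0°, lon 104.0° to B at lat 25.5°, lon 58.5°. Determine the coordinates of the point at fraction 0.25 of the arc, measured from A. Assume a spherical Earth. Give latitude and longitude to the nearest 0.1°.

≈ lat -40.9°, lon 84.1°

Convert each endpoint to a unit vector on the sphere (x = cos φ cos λ, y = cos φ sin λ, z = sin φ).
The central angle between the endpoints is δ = arccos(p₁·p₂) ≈ 1.641 rad (94.0°).
Interpolate at f = 0.25 with slerp weights a = sin((1−f)δ)/sin δ ≈ 0.945, b = sin(fδ)/sin δ ≈ 0.400.
p = a·p₁ + b·p₂ ≈ (0.078, 0.752, -0.654); φ = arcsin(p_z) ≈ -40.87°, λ = atan2(p_y, p_x) ≈ 84.10°.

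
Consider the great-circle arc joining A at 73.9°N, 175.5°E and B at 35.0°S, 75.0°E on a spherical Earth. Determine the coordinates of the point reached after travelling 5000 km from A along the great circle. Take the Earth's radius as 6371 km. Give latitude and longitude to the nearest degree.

The haversine formula gives a central angle δ ≈ 2.205 rad (126.3°) between the endpoints. The total great-circle distance is δ·R ≈ 2.205 × 6371 ≈ 14048 km, so the target fraction is f = 5000/14048 ≈ 0.356.
Interpolate at f ≈ 0.356 with slerp weights a = sin((1−f)δ)/sin δ ≈ 1.227, b = sin(fδ)/sin δ ≈ 0.877.
p = a·p₁ + b·p₂ ≈ (-0.153, 0.721, 0.676); φ = arcsin(p_z) ≈ 42.53°, λ = atan2(p_y, p_x) ≈ 102.01°.

≈ 43°N, 102°E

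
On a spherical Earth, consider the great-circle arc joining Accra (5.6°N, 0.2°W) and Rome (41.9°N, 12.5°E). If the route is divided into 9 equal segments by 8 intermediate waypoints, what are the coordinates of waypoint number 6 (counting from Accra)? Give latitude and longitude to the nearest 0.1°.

From cos δ = sin φ₁ sin φ₂ + cos φ₁ cos φ₂ cos Δλ, the central angle is δ ≈ 0.664 rad (38.0°).
Interpolate at f = 6/9 with slerp weights a = sin((1−f)δ)/sin δ ≈ 0.356, b = sin(fδ)/sin δ ≈ 0.695.
p = a·p₁ + b·p₂ ≈ (0.860, 0.111, 0.499); φ = arcsin(p_z) ≈ 29.93°, λ = atan2(p_y, p_x) ≈ 7.34°.

≈ 29.9°N, 7.3°E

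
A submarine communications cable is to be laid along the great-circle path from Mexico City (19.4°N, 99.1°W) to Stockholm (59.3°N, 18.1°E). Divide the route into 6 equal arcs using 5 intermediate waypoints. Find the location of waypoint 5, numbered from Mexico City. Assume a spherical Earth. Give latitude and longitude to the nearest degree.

≈ (64°N, 11°W)

Convert each endpoint to a unit vector on the sphere (x = cos φ cos λ, y = cos φ sin λ, z = sin φ).
The central angle between the endpoints is δ = arccos(p₁·p₂) ≈ 1.505 rad (86.2°).
Interpolate at f = 5/6 with slerp weights a = sin((1−f)δ)/sin δ ≈ 0.249, b = sin(fδ)/sin δ ≈ 0.952.
p = a·p₁ + b·p₂ ≈ (0.425, -0.081, 0.902); φ = arcsin(p_z) ≈ 64.36°, λ = atan2(p_y, p_x) ≈ -10.74°.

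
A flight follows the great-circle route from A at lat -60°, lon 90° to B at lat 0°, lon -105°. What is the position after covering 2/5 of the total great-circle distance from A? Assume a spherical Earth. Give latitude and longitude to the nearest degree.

From cos δ = sin φ₁ sin φ₂ + cos φ₁ cos φ₂ cos Δλ, the central angle is δ ≈ 2.075 rad (118.9°).
Interpolate at f = 2/5 with slerp weights a = sin((1−f)δ)/sin δ ≈ 1.082, b = sin(fδ)/sin δ ≈ 0.843.
p = a·p₁ + b·p₂ ≈ (-0.218, -0.273, -0.937); φ = arcsin(p_z) ≈ -69.55°, λ = atan2(p_y, p_x) ≈ -128.62°.

≈ lat -70°, lon -129°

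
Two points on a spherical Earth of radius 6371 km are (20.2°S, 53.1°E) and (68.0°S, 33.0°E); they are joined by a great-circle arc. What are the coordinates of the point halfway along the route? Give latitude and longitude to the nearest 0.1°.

Write both endpoints as unit vectors p₁, p₂ with components (cos φ cos λ, cos φ sin λ, sin φ).
The central angle between the endpoints is δ = arccos(p₁·p₂) ≈ 0.863 rad (49.4°).
Interpolate at f = 1/2 with slerp weights a = sin((1−f)δ)/sin δ ≈ 0.550, b = sin(fδ)/sin δ ≈ 0.550.
p = a·p₁ + b·p₂ ≈ (0.483, 0.525, -0.700); φ = arcsin(p_z) ≈ -44.46°, λ = atan2(p_y, p_x) ≈ 47.40°.

≈ (44.5°S, 47.4°E)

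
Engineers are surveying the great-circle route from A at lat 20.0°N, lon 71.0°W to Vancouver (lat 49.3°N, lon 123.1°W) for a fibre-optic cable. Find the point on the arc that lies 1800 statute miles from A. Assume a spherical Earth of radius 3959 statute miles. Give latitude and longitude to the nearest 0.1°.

≈ lat 37.9°N, lon 92.8°W

From cos δ = sin φ₁ sin φ₂ + cos φ₁ cos φ₂ cos Δλ, the central angle is δ ≈ 0.882 rad (50.5°). The total great-circle distance is δ·R ≈ 0.882 × 3959 ≈ 3491 mi, so the target fraction is f = 1800/3491 ≈ 0.516.
Interpolate at f ≈ 0.516 with slerp weights a = sin((1−f)δ)/sin δ ≈ 0.537, b = sin(fδ)/sin δ ≈ 0.569.
p = a·p₁ + b·p₂ ≈ (-0.038, -0.788, 0.615); φ = arcsin(p_z) ≈ 37.94°, λ = atan2(p_y, p_x) ≈ -92.79°.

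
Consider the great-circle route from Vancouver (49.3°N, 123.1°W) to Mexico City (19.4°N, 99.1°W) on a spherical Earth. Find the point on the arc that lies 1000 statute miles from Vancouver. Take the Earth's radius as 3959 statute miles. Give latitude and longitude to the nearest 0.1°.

≈ 37.7°N, 111.1°W

Convert each endpoint to a unit vector on the sphere (x = cos φ cos λ, y = cos φ sin λ, z = sin φ).
The central angle between the endpoints is δ = arccos(p₁·p₂) ≈ 0.620 rad (35.5°). The total great-circle distance is δ·R ≈ 0.620 × 3959 ≈ 2456 mi, so the target fraction is f = 1000/2456 ≈ 0.407.
Interpolate at f ≈ 0.407 with slerp weights a = sin((1−f)δ)/sin δ ≈ 0.618, b = sin(fδ)/sin δ ≈ 0.430.
p = a·p₁ + b·p₂ ≈ (-0.284, -0.738, 0.612); φ = arcsin(p_z) ≈ 37.71°, λ = atan2(p_y, p_x) ≈ -111.07°.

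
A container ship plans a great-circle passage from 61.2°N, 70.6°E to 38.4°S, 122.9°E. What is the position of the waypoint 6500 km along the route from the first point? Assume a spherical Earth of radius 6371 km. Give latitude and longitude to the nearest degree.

≈ 8°N, 105°E

Convert each endpoint to a unit vector on the sphere (x = cos φ cos λ, y = cos φ sin λ, z = sin φ).
The central angle between the endpoints is δ = arccos(p₁·p₂) ≈ 1.890 rad (108.3°). The total great-circle distance is δ·R ≈ 1.890 × 6371 ≈ 12039 km, so the target fraction is f = 6500/12039 ≈ 0.540.
Interpolate at f ≈ 0.540 with slerp weights a = sin((1−f)δ)/sin δ ≈ 0.804, b = sin(fδ)/sin δ ≈ 0.897.
p = a·p₁ + b·p₂ ≈ (-0.253, 0.956, 0.147); φ = arcsin(p_z) ≈ 8.48°, λ = atan2(p_y, p_x) ≈ 104.84°.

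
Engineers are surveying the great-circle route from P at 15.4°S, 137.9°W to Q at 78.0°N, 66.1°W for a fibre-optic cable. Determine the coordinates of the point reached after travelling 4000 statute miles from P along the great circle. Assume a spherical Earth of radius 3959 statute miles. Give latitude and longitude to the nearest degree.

Write both endpoints as unit vectors p₁, p₂ with components (cos φ cos λ, cos φ sin λ, sin φ).
The central angle between the endpoints is δ = arccos(p₁·p₂) ≈ 1.769 rad (101.4°). The total great-circle distance is δ·R ≈ 1.769 × 3959 ≈ 7004 mi, so the target fraction is f = 4000/7004 ≈ 0.571.
Interpolate at f ≈ 0.571 with slerp weights a = sin((1−f)δ)/sin δ ≈ 0.702, b = sin(fδ)/sin δ ≈ 0.864.
p = a·p₁ + b·p₂ ≈ (-0.429, -0.618, 0.659); φ = arcsin(p_z) ≈ 41.20°, λ = atan2(p_y, p_x) ≈ -124.79°.

≈ 41°N, 125°W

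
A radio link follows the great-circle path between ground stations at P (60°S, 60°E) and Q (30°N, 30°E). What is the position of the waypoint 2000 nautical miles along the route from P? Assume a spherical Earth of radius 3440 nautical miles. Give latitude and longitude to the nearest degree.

Write both endpoints as unit vectors p₁, p₂ with components (cos φ cos λ, cos φ sin λ, sin φ).
The central angle between the endpoints is δ = arccos(p₁·p₂) ≈ 1.629 rad (93.3°). The total great-circle distance is δ·R ≈ 1.629 × 3440 ≈ 5603 nmi, so the target fraction is f = 2000/5603 ≈ 0.357.
Interpolate at f ≈ 0.357 with slerp weights a = sin((1−f)δ)/sin δ ≈ 0.868, b = sin(fδ)/sin δ ≈ 0.550.
p = a·p₁ + b·p₂ ≈ (0.629, 0.614, -0.476); φ = arcsin(p_z) ≈ -28.44°, λ = atan2(p_y, p_x) ≈ 44.28°.

≈ (28°S, 44°E)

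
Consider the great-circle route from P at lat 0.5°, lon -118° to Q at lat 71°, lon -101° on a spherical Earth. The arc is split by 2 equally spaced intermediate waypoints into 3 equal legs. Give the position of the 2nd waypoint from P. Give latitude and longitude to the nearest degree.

Convert each endpoint to a unit vector on the sphere (x = cos φ cos λ, y = cos φ sin λ, z = sin φ).
The central angle between the endpoints is δ = arccos(p₁·p₂) ≈ 1.246 rad (71.4°).
Interpolate at f = 2/3 with slerp weights a = sin((1−f)δ)/sin δ ≈ 0.426, b = sin(fδ)/sin δ ≈ 0.779.
p = a·p₁ + b·p₂ ≈ (-0.248, -0.625, 0.740); φ = arcsin(p_z) ≈ 47.76°, λ = atan2(p_y, p_x) ≈ -111.67°.

≈ lat 48°, lon -112°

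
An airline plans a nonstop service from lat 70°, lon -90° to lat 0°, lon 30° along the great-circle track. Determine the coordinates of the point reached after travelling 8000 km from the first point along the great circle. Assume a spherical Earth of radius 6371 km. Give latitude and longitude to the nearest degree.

The haversine formula gives a central angle δ ≈ 1.743 rad (99.8°) between the endpoints. The total great-circle distance is δ·R ≈ 1.743 × 6371 ≈ 11102 km, so the target fraction is f = 8000/11102 ≈ 0.721.
Interpolate at f ≈ 0.721 with slerp weights a = sin((1−f)δ)/sin δ ≈ 0.475, b = sin(fδ)/sin δ ≈ 0.965.
p = a·p₁ + b·p₂ ≈ (0.836, 0.320, 0.446); φ = arcsin(p_z) ≈ 26.51°, λ = atan2(p_y, p_x) ≈ 20.96°.

≈ lat 27°, lon 21°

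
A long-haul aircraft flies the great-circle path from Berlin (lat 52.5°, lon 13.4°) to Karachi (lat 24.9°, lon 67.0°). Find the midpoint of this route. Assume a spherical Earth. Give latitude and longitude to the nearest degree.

Convert each endpoint to a unit vector on the sphere (x = cos φ cos λ, y = cos φ sin λ, z = sin φ).
The central angle between the endpoints is δ = arccos(p₁·p₂) ≈ 0.848 rad (48.6°).
Interpolate at f = 1/2 with slerp weights a = sin((1−f)δ)/sin δ ≈ 0.549, b = sin(fδ)/sin δ ≈ 0.549.
p = a·p₁ + b·p₂ ≈ (0.519, 0.535, 0.666); φ = arcsin(p_z) ≈ 41.77°, λ = atan2(p_y, p_x) ≈ 45.88°.

≈ lat 42°, lon 46°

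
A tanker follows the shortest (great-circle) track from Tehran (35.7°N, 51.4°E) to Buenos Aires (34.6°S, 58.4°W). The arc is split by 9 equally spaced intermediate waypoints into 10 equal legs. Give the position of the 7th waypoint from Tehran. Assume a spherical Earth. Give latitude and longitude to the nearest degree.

≈ 15°S, 23°W

Write both endpoints as unit vectors p₁, p₂ with components (cos φ cos λ, cos φ sin λ, sin φ).
The central angle between the endpoints is δ = arccos(p₁·p₂) ≈ 2.163 rad (123.9°).
Interpolate at f = 7/10 with slerp weights a = sin((1−f)δ)/sin δ ≈ 0.728, b = sin(fδ)/sin δ ≈ 1.203.
p = a·p₁ + b·p₂ ≈ (0.888, -0.381, -0.258); φ = arcsin(p_z) ≈ -14.97°, λ = atan2(p_y, p_x) ≈ -23.25°.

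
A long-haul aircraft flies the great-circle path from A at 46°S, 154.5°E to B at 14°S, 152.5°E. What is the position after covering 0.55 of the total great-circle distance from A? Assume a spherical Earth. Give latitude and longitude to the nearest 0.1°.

≈ 28.4°S, 153.2°E

Convert each endpoint to a unit vector on the sphere (x = cos φ cos λ, y = cos φ sin λ, z = sin φ).
The central angle between the endpoints is δ = arccos(p₁·p₂) ≈ 0.559 rad (32.0°).
Interpolate at f = 0.55 with slerp weights a = sin((1−f)δ)/sin δ ≈ 0.469, b = sin(fδ)/sin δ ≈ 0.571.
p = a·p₁ + b·p₂ ≈ (-0.785, 0.396, -0.476); φ = arcsin(p_z) ≈ -28.40°, λ = atan2(p_y, p_x) ≈ 153.24°.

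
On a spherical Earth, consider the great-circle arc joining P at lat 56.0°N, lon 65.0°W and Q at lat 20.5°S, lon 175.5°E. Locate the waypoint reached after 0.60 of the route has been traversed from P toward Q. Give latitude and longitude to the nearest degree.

≈ lat 20°N, lon 156°W

Write both endpoints as unit vectors p₁, p₂ with components (cos φ cos λ, cos φ sin λ, sin φ).
The central angle between the endpoints is δ = arccos(p₁·p₂) ≈ 2.151 rad (123.2°).
Interpolate at f = 0.60 with slerp weights a = sin((1−f)δ)/sin δ ≈ 0.907, b = sin(fδ)/sin δ ≈ 1.149.
p = a·p₁ + b·p₂ ≈ (-0.859, -0.375, 0.349); φ = arcsin(p_z) ≈ 20.43°, λ = atan2(p_y, p_x) ≈ -156.41°.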